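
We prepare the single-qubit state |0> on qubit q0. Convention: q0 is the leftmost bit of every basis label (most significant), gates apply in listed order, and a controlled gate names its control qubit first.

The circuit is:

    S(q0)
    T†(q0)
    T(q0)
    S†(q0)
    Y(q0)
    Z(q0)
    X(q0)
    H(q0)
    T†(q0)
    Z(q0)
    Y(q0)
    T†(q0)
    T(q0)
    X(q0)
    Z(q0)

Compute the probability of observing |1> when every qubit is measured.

The probability of measuring |1> is 1/2.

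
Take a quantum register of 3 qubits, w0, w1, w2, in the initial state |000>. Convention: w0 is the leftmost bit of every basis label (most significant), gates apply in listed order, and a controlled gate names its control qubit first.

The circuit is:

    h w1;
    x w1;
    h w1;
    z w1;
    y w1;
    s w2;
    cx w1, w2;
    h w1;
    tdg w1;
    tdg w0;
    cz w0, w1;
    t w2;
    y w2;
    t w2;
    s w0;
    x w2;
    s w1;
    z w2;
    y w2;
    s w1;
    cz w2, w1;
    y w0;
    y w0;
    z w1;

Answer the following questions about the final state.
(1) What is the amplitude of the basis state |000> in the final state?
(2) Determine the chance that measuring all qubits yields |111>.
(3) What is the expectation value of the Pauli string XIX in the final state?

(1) |000> carries amplitude sqrt(2)*exp(3*I*pi/4)/2 in the final state.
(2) The probability of measuring |111> is 0.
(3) The observable XIX averages to 0.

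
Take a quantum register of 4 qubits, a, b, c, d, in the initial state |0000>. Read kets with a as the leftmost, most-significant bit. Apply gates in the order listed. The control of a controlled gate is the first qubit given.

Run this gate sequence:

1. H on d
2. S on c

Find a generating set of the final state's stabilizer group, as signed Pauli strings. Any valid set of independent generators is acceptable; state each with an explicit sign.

The final state is stabilized by the group generated by +IIIX, +ZIII, +IZII, +IIZI; other independent generating sets are equally valid.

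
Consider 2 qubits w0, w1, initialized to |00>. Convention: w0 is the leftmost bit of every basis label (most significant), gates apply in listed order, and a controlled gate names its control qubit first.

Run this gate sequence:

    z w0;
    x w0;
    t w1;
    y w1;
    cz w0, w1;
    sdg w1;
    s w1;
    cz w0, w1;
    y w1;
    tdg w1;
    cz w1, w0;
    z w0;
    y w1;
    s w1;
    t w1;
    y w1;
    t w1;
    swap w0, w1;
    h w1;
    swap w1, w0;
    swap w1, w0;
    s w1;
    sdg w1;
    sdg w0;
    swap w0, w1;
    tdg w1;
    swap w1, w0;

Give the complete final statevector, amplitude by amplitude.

After the circuit, the state carries amplitude -sqrt(2)*exp(3*I*pi/4)/2 on |00>, sqrt(2)*exp(3*I*pi/4)/2 on |01>, 0 on |10>, 0 on |11>. Key observation: the block from step 3 through step 10 cancels to the identity and can be dropped.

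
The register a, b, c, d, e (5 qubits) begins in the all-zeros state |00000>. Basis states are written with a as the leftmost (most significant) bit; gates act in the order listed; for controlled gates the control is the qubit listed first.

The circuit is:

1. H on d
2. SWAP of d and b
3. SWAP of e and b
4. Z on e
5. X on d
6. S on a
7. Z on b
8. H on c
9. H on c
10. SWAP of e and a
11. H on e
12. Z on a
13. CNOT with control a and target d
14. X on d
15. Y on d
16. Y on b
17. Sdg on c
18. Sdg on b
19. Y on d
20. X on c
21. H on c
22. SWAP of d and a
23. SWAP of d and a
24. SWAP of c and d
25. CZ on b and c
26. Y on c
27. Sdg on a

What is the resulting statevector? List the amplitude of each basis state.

The resulting statevector has amplitude sqrt(2)*I/4 on |01100>, sqrt(2)*I/4 on |01101>, -sqrt(2)*I/4 on |01110>, -sqrt(2)*I/4 on |01111>, sqrt(2)/4 on |11000>, sqrt(2)/4 on |11001>, -sqrt(2)/4 on |11010>, -sqrt(2)/4 on |11011>, and 0 on every other basis state. Key observation: steps 22-23 multiply out to the identity, so the circuit reduces to the remaining gates.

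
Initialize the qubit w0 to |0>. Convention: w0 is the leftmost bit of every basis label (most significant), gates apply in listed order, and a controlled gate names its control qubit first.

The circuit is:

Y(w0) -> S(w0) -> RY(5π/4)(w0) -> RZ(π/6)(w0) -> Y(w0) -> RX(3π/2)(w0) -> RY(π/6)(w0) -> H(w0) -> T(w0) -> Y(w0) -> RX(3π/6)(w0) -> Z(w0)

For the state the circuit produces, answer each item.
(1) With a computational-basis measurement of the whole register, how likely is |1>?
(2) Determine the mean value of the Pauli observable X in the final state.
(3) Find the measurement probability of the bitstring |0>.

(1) Outcome |1> occurs with probability 1/4.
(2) The observable X averages to -1/2.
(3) The probability of measuring |0> is 3/4.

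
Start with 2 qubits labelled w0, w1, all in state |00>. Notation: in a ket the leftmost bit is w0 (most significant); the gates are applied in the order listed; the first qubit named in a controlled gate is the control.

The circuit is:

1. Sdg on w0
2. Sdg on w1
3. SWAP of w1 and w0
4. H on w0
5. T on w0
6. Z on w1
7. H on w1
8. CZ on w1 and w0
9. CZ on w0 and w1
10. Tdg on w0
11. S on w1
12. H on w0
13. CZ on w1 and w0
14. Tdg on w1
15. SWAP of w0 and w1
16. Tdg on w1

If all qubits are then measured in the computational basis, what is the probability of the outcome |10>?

Outcome |10> occurs with probability 1/2.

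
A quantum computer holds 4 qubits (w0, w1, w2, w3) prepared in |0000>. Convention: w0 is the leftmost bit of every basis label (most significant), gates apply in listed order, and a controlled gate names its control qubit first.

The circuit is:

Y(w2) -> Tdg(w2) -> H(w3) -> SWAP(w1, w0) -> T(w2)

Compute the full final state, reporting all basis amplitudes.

The resulting statevector has amplitude sqrt(2)*I/2 on |0010>, sqrt(2)*I/2 on |0011>, and 0 on every other basis state.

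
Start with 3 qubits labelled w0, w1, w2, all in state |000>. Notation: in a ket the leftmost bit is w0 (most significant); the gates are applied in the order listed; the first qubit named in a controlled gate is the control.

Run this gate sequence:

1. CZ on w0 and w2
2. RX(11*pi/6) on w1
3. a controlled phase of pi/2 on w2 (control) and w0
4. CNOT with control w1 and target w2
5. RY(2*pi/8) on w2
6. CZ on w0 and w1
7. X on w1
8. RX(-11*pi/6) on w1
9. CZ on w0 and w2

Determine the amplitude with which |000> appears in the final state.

|000> carries amplitude -I*sqrt(sqrt(2) + 2)/8 - I*sqrt(2 - sqrt(2))/8 in the final state.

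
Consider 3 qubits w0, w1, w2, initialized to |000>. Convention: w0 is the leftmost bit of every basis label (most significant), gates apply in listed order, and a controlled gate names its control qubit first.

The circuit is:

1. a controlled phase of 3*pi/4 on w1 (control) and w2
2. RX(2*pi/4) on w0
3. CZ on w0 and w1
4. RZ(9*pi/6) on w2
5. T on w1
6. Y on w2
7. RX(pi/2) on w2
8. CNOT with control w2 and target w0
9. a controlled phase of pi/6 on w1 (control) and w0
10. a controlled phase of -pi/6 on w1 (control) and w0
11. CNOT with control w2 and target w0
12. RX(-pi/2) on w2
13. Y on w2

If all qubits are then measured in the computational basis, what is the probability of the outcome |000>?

The probability of measuring |000> is 1/2. Key observation: the block from step 6 through step 13 cancels to the identity and can be dropped.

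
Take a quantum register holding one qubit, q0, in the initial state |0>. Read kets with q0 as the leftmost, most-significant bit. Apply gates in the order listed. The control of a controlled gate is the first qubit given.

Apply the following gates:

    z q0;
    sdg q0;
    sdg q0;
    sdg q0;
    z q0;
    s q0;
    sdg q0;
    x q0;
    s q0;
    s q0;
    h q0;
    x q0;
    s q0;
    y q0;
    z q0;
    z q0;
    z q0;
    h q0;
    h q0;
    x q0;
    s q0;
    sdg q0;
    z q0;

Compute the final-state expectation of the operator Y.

The expectation value of Y is 1.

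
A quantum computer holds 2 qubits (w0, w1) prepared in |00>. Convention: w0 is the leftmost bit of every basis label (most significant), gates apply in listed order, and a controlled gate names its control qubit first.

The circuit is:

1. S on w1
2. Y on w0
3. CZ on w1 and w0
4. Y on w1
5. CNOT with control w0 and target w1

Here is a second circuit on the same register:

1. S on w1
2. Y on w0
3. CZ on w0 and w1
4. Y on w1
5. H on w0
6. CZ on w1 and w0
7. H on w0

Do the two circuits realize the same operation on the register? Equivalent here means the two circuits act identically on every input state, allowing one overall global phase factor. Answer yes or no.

No — the two circuits implement different unitaries, even allowing a global phase.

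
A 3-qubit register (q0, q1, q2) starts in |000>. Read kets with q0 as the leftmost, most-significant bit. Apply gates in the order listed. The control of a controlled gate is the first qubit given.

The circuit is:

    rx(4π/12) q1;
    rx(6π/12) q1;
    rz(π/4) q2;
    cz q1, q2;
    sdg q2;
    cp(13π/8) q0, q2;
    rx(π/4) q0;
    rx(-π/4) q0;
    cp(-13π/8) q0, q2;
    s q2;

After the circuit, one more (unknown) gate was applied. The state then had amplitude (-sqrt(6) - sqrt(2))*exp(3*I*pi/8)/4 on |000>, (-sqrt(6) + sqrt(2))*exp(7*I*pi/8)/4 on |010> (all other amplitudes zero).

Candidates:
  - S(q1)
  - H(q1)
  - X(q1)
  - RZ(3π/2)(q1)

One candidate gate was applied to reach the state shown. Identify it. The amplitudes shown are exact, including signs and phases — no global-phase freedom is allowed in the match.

The unique candidate consistent with the amplitudes is X(q1). Key observation: steps 5-10 multiply out to the identity, so the circuit reduces to the remaining gates.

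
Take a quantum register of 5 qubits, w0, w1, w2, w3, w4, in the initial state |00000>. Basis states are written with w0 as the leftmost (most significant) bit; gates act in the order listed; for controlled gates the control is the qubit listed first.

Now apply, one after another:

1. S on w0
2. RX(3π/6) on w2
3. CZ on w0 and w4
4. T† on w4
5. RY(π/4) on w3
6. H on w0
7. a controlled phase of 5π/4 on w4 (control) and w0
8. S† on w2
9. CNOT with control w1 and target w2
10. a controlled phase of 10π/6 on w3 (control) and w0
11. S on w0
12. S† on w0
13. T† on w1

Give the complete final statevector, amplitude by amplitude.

The resulting statevector has amplitude sqrt(sqrt(2) + 2)/4 on |00000>, sqrt(2 - sqrt(2))/4 on |00010>, -sqrt(sqrt(2) + 2)/4 on |00100>, -sqrt(2 - sqrt(2))/4 on |00110>, sqrt(sqrt(2) + 2)/4 on |10000>, -sqrt(2 - sqrt(2))*exp(2*I*pi/3)/4 on |10010>, -sqrt(sqrt(2) + 2)/4 on |10100>, sqrt(2 - sqrt(2))*exp(2*I*pi/3)/4 on |10110>, and 0 on every other basis state.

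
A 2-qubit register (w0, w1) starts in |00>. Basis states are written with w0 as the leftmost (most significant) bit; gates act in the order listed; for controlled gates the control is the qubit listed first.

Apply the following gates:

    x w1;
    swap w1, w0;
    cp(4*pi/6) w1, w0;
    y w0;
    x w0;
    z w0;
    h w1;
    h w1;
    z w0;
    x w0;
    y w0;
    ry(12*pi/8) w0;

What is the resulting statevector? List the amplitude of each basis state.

The final amplitudes are -sqrt(2)/2 on |00>, 0 on |01>, -sqrt(2)/2 on |10>, 0 on |11>. Key observation: the block from step 4 through step 11 cancels to the identity and can be dropped.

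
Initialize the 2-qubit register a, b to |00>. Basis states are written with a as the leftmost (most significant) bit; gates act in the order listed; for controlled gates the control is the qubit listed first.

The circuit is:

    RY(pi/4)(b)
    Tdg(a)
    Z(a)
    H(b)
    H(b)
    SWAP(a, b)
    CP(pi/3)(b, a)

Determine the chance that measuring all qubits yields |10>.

The probability of measuring |10> is 1/2 - sqrt(2)/4.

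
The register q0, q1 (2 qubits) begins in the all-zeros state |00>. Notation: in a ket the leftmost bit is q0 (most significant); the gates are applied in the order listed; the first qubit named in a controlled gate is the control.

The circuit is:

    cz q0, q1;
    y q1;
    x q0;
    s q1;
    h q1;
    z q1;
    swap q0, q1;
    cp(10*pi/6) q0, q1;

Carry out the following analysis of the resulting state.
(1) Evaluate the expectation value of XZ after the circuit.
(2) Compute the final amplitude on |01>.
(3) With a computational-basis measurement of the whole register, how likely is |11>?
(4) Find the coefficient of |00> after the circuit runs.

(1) In the final state, XZ has expectation -1/2.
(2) |01> carries amplitude -sqrt(2)/2 in the final state.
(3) Outcome |11> occurs with probability 1/2.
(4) The final state's coefficient on |00> equals 0.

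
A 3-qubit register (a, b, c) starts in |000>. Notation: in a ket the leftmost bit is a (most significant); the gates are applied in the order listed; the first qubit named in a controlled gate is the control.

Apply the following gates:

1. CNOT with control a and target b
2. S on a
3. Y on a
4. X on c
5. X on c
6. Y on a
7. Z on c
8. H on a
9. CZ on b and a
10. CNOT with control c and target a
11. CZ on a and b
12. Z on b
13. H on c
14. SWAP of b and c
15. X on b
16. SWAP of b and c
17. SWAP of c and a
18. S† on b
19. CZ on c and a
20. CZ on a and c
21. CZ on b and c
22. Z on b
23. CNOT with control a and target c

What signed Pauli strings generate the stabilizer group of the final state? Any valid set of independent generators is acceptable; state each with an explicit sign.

One valid set of independent stabilizer generators is +XII, +IIX, +IZI (any independent generating set of the same group is equally correct). Key observation: the block from step 3 through step 6 cancels to the identity and can be dropped.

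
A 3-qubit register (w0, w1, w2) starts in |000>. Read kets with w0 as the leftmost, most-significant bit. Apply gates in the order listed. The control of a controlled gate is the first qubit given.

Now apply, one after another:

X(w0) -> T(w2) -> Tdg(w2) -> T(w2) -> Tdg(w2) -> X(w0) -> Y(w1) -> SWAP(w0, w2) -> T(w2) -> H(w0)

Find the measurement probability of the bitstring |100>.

The probability of measuring |100> is 0. Key observation: steps 1-6 multiply out to the identity, so the circuit reduces to the remaining gates.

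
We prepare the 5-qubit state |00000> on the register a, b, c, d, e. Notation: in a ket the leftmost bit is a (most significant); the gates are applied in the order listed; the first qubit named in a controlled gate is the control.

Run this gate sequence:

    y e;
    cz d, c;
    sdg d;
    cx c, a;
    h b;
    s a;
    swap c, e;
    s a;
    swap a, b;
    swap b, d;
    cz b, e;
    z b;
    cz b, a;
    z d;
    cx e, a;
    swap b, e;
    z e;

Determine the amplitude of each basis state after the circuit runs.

The final amplitudes are sqrt(2)*I/2 on |00100>, sqrt(2)*I/2 on |10100>, and 0 on every other basis state.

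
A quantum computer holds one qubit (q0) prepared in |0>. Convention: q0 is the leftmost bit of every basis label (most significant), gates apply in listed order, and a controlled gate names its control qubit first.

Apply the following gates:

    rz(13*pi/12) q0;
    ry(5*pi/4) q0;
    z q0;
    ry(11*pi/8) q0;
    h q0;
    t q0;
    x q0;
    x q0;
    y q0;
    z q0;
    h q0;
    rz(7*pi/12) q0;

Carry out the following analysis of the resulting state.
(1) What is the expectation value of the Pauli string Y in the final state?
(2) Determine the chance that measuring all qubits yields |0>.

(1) In the final state, Y has expectation I*sqrt(1/2 - sqrt(2)/4)*sqrt(sqrt(2)/4 + 1/2)*exp(-5*I*pi/6)*sin(5*pi/16)*cos(5*pi/16) + sqrt(2)*I*exp(-5*I*pi/6)*sin(5*pi/16)**2/8 + sqrt(2)*I*exp(7*I*pi/12)*sin(5*pi/16)*cos(5*pi/16)/2 - I*sqrt(1/2 - sqrt(2)/4)*sqrt(sqrt(2)/4 + 1/2)*exp(-I*pi/3)*sin(5*pi/16)*cos(5*pi/16) + I*sqrt(1/2 - sqrt(2)/4)*sqrt(sqrt(2)/4 + 1/2)*exp(-7*I*pi/12)*sin(5*pi/16)**2 - sqrt(2)*I*exp(-I*pi/3)*sin(5*pi/16)**2/8 + sqrt(2)*I*exp(5*I*pi/6)*cos(5*pi/16)**2/8 + I*sqrt(1/2 - sqrt(2)/4)*sqrt(sqrt(2)/4 + 1/2)*exp(7*I*pi/12)*cos(5*pi/16)**2 - sqrt(2)*I*exp(I*pi/3)*cos(5*pi/16)**2/8 + sqrt(2)*I*exp(-I*pi/3)*cos(5*pi/16)**2/8 - I*sqrt(1/2 - sqrt(2)/4)*sqrt(sqrt(2)/4 + 1/2)*exp(-7*I*pi/12)*cos(5*pi/16)**2 - sqrt(2)*I*exp(-5*I*pi/6)*cos(5*pi/16)**2/8 + sqrt(2)*I*exp(I*pi/3)*sin(5*pi/16)**2/8 - I*sqrt(1/2 - sqrt(2)/4)*sqrt(sqrt(2)/4 + 1/2)*exp(7*I*pi/12)*sin(5*pi/16)**2 + I*sqrt(1/2 - sqrt(2)/4)*sqrt(sqrt(2)/4 + 1/2)*exp(I*pi/3)*sin(5*pi/16)*cos(5*pi/16) - sqrt(2)*I*exp(-7*I*pi/12)*sin(5*pi/16)*cos(5*pi/16)/2 - sqrt(2)*I*exp(5*I*pi/6)*sin(5*pi/16)**2/8 - I*sqrt(1/2 - sqrt(2)/4)*sqrt(sqrt(2)/4 + 1/2)*exp(5*I*pi/6)*sin(5*pi/16)*cos(5*pi/16).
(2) The probability of measuring |0> is cos(5*pi/16)**2/2 + sin(5*pi/16)**2/2 + sqrt(1/2 - sqrt(2)/4)*sqrt(sqrt(2)/4 + 1/2)*exp(-I*pi/4)*sin(5*pi/16)*cos(5*pi/16) + sqrt(2)*exp(-I*pi/4)*sin(5*pi/16)**2/8 - sqrt(2)*exp(I*pi/4)*cos(5*pi/16)**2/8 - sqrt(2)*exp(-I*pi/4)*cos(5*pi/16)**2/8 + sqrt(2)*exp(I*pi/4)*sin(5*pi/16)**2/8 + sqrt(1/2 - sqrt(2)/4)*sqrt(sqrt(2)/4 + 1/2)*exp(I*pi/4)*sin(5*pi/16)*cos(5*pi/16).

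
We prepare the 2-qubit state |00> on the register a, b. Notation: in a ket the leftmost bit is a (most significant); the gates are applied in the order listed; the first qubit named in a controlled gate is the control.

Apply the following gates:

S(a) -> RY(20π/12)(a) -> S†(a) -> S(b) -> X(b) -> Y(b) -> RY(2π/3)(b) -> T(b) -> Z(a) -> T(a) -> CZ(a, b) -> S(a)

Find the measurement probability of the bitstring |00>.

Outcome |00> occurs with probability 3/16.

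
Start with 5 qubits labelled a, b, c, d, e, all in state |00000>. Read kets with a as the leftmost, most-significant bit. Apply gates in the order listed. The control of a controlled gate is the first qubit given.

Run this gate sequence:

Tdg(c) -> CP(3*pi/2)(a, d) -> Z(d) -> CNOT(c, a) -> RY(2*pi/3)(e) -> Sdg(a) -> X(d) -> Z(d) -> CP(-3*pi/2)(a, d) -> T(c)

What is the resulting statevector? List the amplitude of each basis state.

The resulting statevector has amplitude -1/2 on |00010>, -sqrt(3)/2 on |00011>, and 0 on every other basis state.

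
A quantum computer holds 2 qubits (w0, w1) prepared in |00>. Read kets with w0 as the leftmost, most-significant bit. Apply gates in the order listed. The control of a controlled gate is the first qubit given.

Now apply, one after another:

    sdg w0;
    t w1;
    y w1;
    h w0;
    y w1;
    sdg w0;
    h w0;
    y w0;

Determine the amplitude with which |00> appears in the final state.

|00> carries amplitude 1/2 - I/2 in the final state.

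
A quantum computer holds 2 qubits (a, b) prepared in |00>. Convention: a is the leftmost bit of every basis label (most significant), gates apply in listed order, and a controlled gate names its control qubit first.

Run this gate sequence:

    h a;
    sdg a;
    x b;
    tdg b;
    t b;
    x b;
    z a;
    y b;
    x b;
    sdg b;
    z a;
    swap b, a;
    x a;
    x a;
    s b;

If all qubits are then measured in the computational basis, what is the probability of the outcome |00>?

Outcome |00> occurs with probability 1/2.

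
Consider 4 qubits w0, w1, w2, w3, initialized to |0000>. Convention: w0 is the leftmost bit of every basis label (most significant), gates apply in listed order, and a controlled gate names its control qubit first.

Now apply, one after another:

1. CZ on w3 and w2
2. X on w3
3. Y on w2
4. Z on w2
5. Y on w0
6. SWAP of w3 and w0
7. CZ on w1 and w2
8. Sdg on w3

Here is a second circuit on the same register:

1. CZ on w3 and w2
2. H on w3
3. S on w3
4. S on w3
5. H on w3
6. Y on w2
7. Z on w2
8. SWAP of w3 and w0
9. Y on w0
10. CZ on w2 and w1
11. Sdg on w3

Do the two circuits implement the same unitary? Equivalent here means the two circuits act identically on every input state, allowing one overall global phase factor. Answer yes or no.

No, they are not equivalent — no single phase factor reconciles the two unitaries.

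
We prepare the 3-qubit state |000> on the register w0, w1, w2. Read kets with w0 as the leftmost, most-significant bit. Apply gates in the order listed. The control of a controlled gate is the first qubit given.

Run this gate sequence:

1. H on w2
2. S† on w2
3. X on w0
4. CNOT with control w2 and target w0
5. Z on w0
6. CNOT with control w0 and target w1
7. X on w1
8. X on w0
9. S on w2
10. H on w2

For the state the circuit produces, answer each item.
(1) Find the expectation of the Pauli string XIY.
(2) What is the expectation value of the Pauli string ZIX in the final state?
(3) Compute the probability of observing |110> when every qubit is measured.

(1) In the final state, XIY has expectation 0.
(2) In the final state, ZIX has expectation 1.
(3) A full measurement returns |110> with probability 1/4.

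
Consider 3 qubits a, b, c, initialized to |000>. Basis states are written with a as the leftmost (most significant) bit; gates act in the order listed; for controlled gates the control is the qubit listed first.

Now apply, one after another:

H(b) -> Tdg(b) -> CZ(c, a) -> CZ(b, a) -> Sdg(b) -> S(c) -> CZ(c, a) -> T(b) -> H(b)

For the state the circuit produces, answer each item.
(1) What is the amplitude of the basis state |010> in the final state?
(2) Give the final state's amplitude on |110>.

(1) The amplitude on |010> is 1/2 + I/2.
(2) The amplitude on |110> is 0.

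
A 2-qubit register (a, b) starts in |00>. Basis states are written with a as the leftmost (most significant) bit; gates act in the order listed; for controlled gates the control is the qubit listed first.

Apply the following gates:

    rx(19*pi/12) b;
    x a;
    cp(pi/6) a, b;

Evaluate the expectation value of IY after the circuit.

The expectation value of IY is sqrt(6)/8 + 3*sqrt(2)/8.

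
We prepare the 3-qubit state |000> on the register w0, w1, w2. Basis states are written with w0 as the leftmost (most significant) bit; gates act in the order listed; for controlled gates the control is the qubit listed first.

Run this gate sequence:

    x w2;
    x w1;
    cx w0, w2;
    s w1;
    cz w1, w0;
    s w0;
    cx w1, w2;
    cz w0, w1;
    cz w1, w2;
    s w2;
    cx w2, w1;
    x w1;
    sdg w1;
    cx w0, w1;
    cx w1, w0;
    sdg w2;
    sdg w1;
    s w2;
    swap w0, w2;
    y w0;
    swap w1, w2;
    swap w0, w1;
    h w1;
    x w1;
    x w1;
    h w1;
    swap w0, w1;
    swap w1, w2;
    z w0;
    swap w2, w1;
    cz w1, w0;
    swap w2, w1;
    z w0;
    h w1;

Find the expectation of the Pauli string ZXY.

The expectation value of ZXY is 0. Key observation: the block from step 21 through step 28 cancels to the identity and can be dropped.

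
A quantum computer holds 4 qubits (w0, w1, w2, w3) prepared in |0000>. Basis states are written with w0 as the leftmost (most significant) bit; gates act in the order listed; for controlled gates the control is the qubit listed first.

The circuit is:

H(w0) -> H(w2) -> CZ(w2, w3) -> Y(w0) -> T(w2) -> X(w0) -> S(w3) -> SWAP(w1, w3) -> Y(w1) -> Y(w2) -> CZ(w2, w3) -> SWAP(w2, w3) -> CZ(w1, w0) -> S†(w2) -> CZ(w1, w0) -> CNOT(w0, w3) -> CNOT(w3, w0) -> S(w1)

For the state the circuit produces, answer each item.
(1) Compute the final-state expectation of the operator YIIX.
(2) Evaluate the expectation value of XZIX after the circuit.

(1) The expectation value of YIIX is sqrt(2)/2.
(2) The expectation value of XZIX is sqrt(2)/2.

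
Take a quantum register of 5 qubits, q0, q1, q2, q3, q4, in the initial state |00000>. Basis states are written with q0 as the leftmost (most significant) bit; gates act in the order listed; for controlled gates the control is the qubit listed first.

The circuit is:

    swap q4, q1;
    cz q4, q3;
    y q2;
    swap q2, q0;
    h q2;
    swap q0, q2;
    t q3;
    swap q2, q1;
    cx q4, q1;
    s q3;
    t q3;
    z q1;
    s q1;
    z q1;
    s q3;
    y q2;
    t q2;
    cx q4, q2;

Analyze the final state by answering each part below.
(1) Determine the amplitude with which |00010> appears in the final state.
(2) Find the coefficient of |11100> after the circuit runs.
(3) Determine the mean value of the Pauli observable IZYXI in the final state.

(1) The final state's coefficient on |00010> equals 0.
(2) The final state's coefficient on |11100> equals -sqrt(2)*exp(3*I*pi/4)/2.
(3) The expectation value of IZYXI is 0.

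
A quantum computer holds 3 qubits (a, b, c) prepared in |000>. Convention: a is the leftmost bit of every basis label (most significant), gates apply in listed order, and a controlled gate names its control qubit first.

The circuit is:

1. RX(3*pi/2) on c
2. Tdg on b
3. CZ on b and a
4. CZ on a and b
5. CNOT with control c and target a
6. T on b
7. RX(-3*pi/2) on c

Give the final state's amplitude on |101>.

The amplitude on |101> is I/2.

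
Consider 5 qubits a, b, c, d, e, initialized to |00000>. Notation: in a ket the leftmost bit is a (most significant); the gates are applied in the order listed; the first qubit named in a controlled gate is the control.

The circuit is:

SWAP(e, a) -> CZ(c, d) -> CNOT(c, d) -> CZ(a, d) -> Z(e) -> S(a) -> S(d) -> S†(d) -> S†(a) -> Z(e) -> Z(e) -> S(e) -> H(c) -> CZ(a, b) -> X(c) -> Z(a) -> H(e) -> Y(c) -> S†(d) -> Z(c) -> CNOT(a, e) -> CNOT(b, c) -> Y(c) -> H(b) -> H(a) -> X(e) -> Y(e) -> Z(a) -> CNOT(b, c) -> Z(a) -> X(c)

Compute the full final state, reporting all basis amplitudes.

The final amplitudes are -I/4 on |00000>, I/4 on |00001>, 0 on |00010>, 0 on |00011>, I/4 on |00100>, -I/4 on |00101>, 0 on |00110>, 0 on |00111>, I/4 on |01000>, -I/4 on |01001>, 0 on |01010>, 0 on |01011>, -I/4 on |01100>, I/4 on |01101>, 0 on |01110>, 0 on |01111>, -I/4 on |10000>, I/4 on |10001>, 0 on |10010>, 0 on |10011>, I/4 on |10100>, -I/4 on |10101>, 0 on |10110>, 0 on |10111>, I/4 on |11000>, -I/4 on |11001>, 0 on |11010>, 0 on |11011>, -I/4 on |11100>, I/4 on |11101>, 0 on |11110>, 0 on |11111>. Key observation: steps 5-10 multiply out to the identity, so the circuit reduces to the remaining gates.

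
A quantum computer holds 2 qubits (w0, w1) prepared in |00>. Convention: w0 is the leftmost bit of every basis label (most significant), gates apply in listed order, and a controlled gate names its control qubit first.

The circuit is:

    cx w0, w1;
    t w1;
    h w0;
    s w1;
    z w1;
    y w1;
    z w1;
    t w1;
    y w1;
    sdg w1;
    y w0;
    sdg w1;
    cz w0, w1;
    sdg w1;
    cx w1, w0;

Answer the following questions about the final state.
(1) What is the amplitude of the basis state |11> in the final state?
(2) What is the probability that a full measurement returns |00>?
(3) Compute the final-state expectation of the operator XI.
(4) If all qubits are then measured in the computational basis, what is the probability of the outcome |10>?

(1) The final state's coefficient on |11> equals 0.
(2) A full measurement returns |00> with probability 1/2.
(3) The expectation value of XI is -1.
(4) The probability of measuring |10> is 1/2.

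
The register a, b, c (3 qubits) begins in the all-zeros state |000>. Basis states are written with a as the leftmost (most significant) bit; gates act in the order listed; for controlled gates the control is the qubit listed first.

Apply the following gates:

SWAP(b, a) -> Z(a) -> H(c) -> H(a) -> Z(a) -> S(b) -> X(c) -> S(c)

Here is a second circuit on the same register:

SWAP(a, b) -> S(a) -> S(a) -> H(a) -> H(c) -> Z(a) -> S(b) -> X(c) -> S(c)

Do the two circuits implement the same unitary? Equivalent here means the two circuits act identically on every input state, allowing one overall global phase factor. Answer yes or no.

Yes — the two circuits implement the same unitary up to a global phase.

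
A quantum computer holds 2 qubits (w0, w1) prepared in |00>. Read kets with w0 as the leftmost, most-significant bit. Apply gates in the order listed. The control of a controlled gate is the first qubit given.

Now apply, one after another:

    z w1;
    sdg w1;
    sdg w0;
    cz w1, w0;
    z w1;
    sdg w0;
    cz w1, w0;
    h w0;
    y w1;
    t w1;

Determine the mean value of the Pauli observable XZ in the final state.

The observable XZ averages to -1.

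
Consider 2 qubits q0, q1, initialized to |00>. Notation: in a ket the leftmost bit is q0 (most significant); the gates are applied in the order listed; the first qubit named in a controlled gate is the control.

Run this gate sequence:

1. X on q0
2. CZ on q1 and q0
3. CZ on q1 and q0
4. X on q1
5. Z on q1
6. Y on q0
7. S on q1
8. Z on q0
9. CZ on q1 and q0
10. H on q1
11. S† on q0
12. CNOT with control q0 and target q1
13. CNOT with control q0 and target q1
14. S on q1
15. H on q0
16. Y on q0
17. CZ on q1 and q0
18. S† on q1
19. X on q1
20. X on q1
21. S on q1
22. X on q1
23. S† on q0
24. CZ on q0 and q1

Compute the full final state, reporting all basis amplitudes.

After the circuit, the state carries amplitude 1/2 on |00>, I/2 on |01>, -I/2 on |10>, 1/2 on |11>.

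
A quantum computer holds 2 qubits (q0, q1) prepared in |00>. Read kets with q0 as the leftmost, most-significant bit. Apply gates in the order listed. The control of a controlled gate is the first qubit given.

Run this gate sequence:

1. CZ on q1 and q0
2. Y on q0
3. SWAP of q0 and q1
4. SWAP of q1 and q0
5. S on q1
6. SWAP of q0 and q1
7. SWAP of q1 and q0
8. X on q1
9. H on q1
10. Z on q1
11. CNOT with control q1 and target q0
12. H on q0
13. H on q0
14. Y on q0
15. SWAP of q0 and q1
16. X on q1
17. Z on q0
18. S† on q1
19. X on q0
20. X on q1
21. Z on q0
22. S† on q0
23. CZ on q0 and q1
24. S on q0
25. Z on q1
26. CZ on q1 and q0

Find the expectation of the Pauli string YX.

In the final state, YX has expectation -1.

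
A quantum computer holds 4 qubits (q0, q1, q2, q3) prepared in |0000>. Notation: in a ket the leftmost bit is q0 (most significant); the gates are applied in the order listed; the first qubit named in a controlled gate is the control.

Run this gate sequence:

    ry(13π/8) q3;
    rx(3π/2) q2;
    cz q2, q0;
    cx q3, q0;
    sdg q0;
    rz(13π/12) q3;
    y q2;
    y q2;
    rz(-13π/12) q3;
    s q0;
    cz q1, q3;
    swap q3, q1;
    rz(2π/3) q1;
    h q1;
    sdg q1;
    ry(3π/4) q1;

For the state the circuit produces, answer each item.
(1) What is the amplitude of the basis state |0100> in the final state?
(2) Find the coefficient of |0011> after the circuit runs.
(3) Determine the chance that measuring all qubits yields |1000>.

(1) The final state's coefficient on |0100> equals sqrt(sqrt(2)/4 + 1/2)*exp(-I*pi/3)*cos(3*pi/16)/2 - I*sqrt(1/2 - sqrt(2)/4)*exp(-I*pi/3)*cos(3*pi/16)/2. Key observation: steps 5-10 multiply out to the identity, so the circuit reduces to the remaining gates.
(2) |0011> carries amplitude 0 in the final state.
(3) A full measurement returns |1000> with probability 1/8 - sqrt(2 - sqrt(2))/16.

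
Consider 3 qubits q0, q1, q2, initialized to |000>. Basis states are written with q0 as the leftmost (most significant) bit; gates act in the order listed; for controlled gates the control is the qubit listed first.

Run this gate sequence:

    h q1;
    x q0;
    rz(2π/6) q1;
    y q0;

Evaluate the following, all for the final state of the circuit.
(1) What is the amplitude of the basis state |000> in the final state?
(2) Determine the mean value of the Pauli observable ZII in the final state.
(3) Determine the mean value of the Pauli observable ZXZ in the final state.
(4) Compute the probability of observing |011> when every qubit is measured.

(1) |000> carries amplitude -sqrt(2)*exp(I*pi/3)/2 in the final state.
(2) In the final state, ZII has expectation 1.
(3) In the final state, ZXZ has expectation 1/2.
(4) Outcome |011> occurs with probability 0.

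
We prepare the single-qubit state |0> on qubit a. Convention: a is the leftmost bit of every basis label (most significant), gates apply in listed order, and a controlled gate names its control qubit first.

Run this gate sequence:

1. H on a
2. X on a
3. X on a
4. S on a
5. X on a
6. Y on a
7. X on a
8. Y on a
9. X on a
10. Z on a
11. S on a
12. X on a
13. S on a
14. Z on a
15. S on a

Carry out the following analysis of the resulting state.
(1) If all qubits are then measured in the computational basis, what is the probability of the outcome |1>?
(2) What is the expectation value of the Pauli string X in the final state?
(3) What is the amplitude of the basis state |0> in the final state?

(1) Outcome |1> occurs with probability 1/2.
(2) In the final state, X has expectation -1.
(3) The final state's coefficient on |0> equals sqrt(2)*I/2.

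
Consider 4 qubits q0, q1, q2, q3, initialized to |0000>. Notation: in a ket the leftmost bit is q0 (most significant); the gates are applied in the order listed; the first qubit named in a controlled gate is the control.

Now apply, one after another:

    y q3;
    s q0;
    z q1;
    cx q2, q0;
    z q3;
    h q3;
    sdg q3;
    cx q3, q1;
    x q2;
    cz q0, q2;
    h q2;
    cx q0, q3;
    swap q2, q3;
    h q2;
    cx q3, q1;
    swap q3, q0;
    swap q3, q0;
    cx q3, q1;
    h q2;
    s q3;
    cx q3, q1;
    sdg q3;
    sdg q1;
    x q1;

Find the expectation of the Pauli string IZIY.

The observable IZIY averages to 0.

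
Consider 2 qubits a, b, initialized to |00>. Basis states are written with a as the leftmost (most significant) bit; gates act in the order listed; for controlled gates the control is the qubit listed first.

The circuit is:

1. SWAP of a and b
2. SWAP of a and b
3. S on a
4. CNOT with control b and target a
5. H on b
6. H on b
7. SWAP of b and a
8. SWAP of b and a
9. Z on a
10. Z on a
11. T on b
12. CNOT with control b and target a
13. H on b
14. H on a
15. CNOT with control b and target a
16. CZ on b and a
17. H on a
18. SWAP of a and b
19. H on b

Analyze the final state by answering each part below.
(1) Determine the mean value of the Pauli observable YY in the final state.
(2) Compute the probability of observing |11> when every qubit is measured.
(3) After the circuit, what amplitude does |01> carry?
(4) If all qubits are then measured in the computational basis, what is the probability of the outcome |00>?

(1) In the final state, YY has expectation 1.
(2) The probability of measuring |11> is 1/4.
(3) The amplitude on |01> is 1/2.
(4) Outcome |00> occurs with probability 1/4.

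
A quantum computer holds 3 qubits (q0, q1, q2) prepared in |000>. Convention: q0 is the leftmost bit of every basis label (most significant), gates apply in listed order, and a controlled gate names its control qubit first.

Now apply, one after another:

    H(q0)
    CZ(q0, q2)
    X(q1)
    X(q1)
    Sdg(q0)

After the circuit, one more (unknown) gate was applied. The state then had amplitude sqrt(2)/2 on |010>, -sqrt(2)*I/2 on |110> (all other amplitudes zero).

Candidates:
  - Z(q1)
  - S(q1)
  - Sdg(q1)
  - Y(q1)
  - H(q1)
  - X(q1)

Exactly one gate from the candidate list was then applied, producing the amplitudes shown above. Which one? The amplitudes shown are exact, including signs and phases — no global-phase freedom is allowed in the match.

The applied gate was X(q1). Key observation: steps 3-4 multiply out to the identity, so the circuit reduces to the remaining gates.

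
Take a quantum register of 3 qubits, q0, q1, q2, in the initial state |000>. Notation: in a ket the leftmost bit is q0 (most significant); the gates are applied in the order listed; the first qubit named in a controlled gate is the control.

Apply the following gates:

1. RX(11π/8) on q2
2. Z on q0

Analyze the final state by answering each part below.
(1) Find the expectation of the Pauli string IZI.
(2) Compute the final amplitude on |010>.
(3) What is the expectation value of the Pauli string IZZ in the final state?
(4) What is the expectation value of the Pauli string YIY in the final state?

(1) The expectation value of IZI is 1.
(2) The final state's coefficient on |010> equals 0.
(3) The observable IZZ averages to -sqrt(2 - sqrt(2))/2.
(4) The expectation value of YIY is 0.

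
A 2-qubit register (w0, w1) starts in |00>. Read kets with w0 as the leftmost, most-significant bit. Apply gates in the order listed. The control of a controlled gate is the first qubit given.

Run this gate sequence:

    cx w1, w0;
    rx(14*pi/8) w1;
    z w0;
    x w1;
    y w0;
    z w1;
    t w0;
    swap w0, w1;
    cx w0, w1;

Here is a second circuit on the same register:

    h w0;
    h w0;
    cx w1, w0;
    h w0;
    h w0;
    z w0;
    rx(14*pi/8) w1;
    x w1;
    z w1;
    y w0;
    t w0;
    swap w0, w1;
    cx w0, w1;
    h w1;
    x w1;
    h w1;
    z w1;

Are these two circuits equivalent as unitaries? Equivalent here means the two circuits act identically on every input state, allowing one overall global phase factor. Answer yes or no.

Yes, they are equivalent — the unitaries differ by at most a global phase.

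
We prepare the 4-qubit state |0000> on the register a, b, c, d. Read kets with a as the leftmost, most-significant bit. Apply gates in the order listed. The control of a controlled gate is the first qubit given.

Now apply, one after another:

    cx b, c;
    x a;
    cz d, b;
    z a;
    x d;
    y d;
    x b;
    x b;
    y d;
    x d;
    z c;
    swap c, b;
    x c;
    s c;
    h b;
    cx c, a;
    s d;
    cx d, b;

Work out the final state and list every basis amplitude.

The resulting statevector has amplitude -sqrt(2)*I/2 on |0010>, -sqrt(2)*I/2 on |0110>, and 0 on every other basis state. Key observation: gates 5-10 undo each other exactly, leaving only the rest of the circuit to track.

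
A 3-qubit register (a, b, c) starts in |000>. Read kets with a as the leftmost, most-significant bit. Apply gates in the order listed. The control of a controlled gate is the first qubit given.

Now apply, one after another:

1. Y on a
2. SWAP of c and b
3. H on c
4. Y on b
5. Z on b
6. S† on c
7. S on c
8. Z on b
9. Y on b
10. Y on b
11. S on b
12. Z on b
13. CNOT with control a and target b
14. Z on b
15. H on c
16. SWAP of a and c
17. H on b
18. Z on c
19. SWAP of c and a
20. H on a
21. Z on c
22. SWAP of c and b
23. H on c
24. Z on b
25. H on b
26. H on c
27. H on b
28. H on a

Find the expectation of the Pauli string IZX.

In the final state, IZX has expectation 1. Key observation: steps 4-9 multiply out to the identity, so the circuit reduces to the remaining gates.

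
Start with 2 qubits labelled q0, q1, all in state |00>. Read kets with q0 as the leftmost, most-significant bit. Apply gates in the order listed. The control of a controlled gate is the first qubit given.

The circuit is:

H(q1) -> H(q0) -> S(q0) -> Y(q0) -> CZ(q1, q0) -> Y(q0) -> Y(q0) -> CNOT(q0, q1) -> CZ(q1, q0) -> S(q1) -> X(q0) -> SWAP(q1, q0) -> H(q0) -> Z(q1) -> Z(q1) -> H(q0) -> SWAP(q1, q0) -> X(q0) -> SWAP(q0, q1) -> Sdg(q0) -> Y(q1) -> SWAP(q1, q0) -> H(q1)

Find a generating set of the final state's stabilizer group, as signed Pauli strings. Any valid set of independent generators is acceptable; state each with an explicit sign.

The stabilizer group can be generated by -YI, +IZ, among other valid generating sets. Key observation: gates 11-18 undo each other exactly, leaving only the rest of the circuit to track.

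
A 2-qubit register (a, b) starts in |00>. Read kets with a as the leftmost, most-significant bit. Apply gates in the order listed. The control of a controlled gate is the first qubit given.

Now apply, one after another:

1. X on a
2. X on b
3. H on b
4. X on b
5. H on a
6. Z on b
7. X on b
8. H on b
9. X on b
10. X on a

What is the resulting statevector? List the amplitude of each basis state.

The resulting statevector has amplitude 0 on |00>, sqrt(2)/2 on |01>, 0 on |10>, -sqrt(2)/2 on |11>.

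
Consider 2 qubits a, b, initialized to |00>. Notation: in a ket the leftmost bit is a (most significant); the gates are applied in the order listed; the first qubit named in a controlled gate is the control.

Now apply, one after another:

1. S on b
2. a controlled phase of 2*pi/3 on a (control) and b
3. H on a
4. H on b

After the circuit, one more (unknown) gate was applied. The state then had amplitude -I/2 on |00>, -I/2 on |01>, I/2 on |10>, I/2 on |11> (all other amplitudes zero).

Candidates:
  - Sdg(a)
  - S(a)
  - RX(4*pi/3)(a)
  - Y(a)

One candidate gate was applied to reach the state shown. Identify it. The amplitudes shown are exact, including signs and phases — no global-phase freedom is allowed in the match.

The unique candidate consistent with the amplitudes is Y(a).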